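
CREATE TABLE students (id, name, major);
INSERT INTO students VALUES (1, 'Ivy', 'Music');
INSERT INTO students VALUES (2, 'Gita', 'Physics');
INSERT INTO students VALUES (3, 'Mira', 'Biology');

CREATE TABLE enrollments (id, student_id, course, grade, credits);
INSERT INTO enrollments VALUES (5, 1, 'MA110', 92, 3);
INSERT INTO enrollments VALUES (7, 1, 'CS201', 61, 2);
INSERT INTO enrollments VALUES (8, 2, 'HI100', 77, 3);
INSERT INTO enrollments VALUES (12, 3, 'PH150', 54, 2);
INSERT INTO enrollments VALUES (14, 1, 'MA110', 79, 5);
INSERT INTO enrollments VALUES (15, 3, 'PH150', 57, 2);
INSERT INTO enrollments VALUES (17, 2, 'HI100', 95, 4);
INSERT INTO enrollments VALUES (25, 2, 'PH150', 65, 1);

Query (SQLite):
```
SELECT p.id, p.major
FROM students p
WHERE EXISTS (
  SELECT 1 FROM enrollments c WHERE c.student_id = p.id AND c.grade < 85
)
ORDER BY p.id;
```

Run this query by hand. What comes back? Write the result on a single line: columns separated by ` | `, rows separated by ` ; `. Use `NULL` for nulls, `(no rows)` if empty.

1 | Music ; 2 | Physics ; 3 | Biology

For each students row, check whether any enrollments with matching student_id has grade < 85.
Keep rows where that is true.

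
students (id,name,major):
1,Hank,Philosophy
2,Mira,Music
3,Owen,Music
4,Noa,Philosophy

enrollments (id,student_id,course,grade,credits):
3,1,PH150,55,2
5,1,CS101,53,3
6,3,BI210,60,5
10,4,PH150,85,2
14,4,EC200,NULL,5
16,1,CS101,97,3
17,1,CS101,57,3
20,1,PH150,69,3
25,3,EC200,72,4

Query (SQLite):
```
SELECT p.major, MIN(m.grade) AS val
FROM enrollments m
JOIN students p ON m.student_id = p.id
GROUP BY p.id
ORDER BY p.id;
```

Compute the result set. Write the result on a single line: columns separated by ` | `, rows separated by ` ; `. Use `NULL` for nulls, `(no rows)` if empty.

Join each enrollments row to its students via student_id.
Group joined rows by students.id; compute MIN(m.grade) per group.
  1: ids {3, 5, 16, 17, 20} → MIN(m.grade)=53
  3: ids {6, 25} → MIN(m.grade)=60
  4: ids {10, 14} → MIN(m.grade)=85

Philosophy | 53 ; Music | 60 ; Philosophy | 85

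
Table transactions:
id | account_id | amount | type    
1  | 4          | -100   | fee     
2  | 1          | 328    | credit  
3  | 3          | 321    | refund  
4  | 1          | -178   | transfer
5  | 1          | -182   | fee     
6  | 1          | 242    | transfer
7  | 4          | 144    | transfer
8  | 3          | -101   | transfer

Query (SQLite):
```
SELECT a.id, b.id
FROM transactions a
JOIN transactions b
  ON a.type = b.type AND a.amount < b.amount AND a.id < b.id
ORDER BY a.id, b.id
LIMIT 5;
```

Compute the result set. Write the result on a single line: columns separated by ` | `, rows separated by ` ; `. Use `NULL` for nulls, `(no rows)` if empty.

Pairs (a,b) with same type, a.amount < b.amount, a.id < b.id.
type groups: credit:{2} fee:{1,5} refund:{3} transfer:{4,6,7,8}
Ordered by (a.id, b.id); first 5.

4 | 6 ; 4 | 7 ; 4 | 8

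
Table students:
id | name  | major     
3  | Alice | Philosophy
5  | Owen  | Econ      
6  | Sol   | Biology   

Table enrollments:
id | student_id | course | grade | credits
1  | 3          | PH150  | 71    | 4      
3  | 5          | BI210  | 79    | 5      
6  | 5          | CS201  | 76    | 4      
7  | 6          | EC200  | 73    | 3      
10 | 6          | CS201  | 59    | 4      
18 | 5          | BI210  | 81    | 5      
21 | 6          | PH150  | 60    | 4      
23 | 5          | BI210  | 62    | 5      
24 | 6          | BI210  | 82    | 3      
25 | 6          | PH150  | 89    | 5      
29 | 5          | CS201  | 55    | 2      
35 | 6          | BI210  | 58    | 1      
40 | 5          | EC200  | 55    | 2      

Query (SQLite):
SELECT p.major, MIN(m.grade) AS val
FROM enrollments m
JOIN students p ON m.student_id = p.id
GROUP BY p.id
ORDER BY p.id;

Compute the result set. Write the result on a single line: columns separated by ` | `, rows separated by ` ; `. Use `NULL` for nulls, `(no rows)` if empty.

Join each enrollments row to its students via student_id.
Group joined rows by students.id; compute MIN(m.grade) per group.
  3: ids {1} → MIN(m.grade)=71
  5: ids {3, 6, 18, 23, 29, 40} → MIN(m.grade)=55
  6: ids {7, 10, 21, 24, 25, 35} → MIN(m.grade)=58

Philosophy | 71 ; Econ | 55 ; Biology | 58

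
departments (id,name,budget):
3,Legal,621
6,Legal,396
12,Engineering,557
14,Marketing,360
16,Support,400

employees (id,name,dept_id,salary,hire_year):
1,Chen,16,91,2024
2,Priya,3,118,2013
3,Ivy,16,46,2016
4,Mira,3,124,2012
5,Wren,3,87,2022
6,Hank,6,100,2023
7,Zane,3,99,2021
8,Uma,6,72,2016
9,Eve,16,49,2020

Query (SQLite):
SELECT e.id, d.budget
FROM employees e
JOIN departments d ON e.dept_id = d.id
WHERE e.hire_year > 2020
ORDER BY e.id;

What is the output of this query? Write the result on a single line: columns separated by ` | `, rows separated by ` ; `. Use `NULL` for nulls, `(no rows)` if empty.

Each employees row matches the departments row where dept_id = departments.id.
Then keep rows with e.hire_year > 2020.

1 | 400 ; 5 | 621 ; 6 | 396 ; 7 | 621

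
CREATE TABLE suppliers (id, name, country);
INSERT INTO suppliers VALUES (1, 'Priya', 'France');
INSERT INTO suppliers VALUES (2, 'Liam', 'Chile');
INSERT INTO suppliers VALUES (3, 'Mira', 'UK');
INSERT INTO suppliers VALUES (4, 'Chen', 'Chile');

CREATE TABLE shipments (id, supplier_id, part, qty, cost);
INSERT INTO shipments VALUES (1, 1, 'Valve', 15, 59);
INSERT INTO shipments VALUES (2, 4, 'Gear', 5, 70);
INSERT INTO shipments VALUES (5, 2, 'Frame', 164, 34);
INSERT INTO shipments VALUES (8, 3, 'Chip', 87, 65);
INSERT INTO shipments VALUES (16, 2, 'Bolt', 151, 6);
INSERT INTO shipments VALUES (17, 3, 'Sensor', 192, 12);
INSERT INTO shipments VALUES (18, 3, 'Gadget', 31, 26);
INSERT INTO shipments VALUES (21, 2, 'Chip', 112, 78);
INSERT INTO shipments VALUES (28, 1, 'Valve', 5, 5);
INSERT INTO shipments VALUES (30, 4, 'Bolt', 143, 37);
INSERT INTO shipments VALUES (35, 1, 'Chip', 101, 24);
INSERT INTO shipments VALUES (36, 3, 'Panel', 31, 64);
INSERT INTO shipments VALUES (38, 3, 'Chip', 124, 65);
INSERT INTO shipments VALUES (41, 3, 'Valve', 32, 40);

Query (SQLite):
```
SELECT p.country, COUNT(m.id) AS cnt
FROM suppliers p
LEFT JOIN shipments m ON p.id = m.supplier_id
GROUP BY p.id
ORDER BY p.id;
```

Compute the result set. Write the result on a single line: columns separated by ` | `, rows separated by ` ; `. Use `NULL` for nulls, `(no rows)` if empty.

LEFT JOIN keeps every suppliers row; unmatched ones get NULL for shipments columns.
Group by suppliers.id and compute COUNT(m.id). COUNT(col) of an all-NULL group is 0.
  1: ids {1, 28, 35} → COUNT(m.id)=3
  2: ids {5, 16, 21} → COUNT(m.id)=3
  3: ids {8, 17, 18, 36, 38, 41} → COUNT(m.id)=6
  4: ids {2, 30} → COUNT(m.id)=2

France | 3 ; Chile | 3 ; UK | 6 ; Chile | 2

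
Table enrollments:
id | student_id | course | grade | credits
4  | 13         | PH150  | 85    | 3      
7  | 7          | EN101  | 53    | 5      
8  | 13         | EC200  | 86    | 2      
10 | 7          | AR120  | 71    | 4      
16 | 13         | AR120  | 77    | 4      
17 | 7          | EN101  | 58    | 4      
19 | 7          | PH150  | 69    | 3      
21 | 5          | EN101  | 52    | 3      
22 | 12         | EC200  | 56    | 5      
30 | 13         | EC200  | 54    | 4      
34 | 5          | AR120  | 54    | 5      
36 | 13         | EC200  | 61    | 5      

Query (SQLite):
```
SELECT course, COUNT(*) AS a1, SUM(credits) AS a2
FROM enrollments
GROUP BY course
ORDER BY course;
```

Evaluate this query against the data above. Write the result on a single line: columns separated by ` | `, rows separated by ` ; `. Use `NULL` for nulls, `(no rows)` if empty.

Group enrollments by course.
Per group compute: COUNT(*), SUM(credits).
  AR120: ids {10, 16, 34} → COUNT(*)=3, SUM(credits)=13
  EC200: ids {8, 22, 30, 36} → COUNT(*)=4, SUM(credits)=16
  EN101: ids {7, 17, 21} → COUNT(*)=3, SUM(credits)=12
  PH150: ids {4, 19} → COUNT(*)=2, SUM(credits)=6

AR120 | 3 | 13 ; EC200 | 4 | 16 ; EN101 | 3 | 12 ; PH150 | 2 | 6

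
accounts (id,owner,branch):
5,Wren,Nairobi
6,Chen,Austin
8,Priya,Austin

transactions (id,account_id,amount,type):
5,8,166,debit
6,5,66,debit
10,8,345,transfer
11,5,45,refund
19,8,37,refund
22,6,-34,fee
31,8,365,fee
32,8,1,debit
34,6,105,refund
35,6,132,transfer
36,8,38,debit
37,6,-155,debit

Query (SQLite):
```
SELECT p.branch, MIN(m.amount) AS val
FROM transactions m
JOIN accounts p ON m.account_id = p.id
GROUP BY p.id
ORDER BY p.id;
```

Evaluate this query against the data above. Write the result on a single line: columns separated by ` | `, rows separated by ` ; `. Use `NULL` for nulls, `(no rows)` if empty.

Join each transactions row to its accounts via account_id.
Group joined rows by accounts.id; compute MIN(m.amount) per group.
  5: ids {6, 11} → MIN(m.amount)=45
  6: ids {22, 34, 35, 37} → MIN(m.amount)=-155
  8: ids {5, 10, 19, 31, 32, 36} → MIN(m.amount)=1

Nairobi | 45 ; Austin | -155 ; Austin | 1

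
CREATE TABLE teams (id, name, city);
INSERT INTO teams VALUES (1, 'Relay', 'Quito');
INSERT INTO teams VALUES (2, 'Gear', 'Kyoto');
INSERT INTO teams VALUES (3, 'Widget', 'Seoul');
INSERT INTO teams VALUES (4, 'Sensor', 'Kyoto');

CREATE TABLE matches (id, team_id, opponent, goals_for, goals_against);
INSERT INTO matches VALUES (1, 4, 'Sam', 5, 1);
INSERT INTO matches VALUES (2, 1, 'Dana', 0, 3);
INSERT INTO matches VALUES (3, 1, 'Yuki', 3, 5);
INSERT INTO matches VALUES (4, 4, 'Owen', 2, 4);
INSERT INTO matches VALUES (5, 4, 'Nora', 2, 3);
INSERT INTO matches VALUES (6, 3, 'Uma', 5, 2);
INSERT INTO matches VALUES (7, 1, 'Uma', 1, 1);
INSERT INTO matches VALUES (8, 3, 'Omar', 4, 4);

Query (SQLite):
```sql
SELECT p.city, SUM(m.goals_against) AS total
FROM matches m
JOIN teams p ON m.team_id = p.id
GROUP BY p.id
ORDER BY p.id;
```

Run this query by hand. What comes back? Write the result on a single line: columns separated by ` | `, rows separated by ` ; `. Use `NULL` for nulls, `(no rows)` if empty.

Quito | 9 ; Seoul | 6 ; Kyoto | 8

Join each matches row to its teams via team_id.
Group joined rows by teams.id; compute SUM(m.goals_against) per group.
  1: ids {2, 3, 7} → SUM(m.goals_against)=9
  3: ids {6, 8} → SUM(m.goals_against)=6
  4: ids {1, 4, 5} → SUM(m.goals_against)=8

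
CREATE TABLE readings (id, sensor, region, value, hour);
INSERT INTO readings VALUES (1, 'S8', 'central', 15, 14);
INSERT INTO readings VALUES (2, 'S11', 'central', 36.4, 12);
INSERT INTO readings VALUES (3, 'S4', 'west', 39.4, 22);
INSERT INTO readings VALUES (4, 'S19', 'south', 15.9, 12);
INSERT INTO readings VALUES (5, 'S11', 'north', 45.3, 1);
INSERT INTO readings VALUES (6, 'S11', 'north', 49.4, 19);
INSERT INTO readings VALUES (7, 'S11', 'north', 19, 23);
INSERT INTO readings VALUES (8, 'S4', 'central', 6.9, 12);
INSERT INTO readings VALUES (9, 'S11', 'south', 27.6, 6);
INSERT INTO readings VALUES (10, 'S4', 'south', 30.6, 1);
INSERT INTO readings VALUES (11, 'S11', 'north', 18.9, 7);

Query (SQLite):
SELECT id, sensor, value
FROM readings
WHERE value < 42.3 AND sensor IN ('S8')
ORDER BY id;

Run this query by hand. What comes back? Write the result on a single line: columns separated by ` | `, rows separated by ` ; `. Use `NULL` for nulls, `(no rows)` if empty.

1 | S8 | 15

value < 42.3: ids {1, 2, 3, 4, 7, 8, 9, 10, 11}
sensor IN ('S8'): ids {1}
Combine with AND.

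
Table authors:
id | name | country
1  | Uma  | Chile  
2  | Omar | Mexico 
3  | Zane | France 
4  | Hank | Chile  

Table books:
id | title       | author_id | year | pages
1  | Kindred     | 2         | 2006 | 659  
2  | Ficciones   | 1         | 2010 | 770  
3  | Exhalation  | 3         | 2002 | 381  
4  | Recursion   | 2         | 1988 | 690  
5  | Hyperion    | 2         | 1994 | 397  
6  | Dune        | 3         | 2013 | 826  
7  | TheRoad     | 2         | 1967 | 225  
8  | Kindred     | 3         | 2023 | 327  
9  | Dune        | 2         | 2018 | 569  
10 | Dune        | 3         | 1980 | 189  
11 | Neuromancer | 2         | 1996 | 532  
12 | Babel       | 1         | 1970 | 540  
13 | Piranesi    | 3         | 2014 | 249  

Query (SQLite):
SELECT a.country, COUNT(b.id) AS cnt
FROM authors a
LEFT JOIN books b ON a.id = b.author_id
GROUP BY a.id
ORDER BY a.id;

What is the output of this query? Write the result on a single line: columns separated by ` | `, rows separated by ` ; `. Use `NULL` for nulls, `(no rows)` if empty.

LEFT JOIN keeps every authors row; unmatched ones get NULL for books columns.
Group by authors.id and compute COUNT(b.id). COUNT(col) of an all-NULL group is 0.
  1: ids {2, 12} → COUNT(b.id)=2
  2: ids {1, 4, 5, 7, 9, 11} → COUNT(b.id)=6
  3: ids {3, 6, 8, 10, 13} → COUNT(b.id)=5
  4: ids {—} → COUNT(b.id)=0

Chile | 2 ; Mexico | 6 ; France | 5 ; Chile | 0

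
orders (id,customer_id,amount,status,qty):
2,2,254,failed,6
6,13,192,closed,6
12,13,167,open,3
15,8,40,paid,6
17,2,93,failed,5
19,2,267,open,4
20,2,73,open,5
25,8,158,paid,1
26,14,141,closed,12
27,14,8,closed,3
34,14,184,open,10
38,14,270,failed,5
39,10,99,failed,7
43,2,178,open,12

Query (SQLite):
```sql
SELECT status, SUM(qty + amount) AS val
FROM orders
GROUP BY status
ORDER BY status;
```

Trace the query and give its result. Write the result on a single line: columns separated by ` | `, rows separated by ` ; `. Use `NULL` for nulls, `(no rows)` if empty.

closed | 362 ; failed | 739 ; open | 903 ; paid | 205

For each row compute qty + amount.
Group by status; take SUM of the expression per group.
  closed: ids {6, 26, 27} → SUM(qty + amount)=362
  failed: ids {2, 17, 38, 39} → SUM(qty + amount)=739
  open: ids {12, 19, 20, 34, 43} → SUM(qty + amount)=903
  paid: ids {15, 25} → SUM(qty + amount)=205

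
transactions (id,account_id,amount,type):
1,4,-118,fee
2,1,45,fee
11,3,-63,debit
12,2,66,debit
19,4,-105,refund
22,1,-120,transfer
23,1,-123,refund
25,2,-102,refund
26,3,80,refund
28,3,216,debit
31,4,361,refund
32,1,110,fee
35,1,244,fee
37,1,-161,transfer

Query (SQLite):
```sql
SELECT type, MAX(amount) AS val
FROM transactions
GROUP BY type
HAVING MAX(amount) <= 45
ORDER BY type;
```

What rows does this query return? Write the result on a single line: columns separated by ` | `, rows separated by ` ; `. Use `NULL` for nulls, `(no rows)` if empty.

Partition transactions by type; compute MAX(amount) within each group.
HAVING: keep groups where MAX(amount) <= 45.
  debit: ids {11, 12, 28} → MAX(amount)=216
  fee: ids {1, 2, 32, 35} → MAX(amount)=244
  refund: ids {19, 23, 25, 26, 31} → MAX(amount)=361
  transfer: ids {22, 37} → MAX(amount)=-120

transfer | -120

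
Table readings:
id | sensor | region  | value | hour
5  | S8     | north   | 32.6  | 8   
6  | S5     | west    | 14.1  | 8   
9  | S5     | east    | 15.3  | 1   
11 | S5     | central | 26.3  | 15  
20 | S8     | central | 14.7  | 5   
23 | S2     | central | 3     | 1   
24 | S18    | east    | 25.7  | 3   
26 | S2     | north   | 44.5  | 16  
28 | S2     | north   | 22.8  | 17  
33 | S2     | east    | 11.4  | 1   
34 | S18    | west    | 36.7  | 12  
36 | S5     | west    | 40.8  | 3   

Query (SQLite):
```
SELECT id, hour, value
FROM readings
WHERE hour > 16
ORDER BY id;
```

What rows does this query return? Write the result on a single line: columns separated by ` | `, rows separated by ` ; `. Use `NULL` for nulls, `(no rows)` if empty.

hour > 16: ids {28}

28 | 17 | 22.8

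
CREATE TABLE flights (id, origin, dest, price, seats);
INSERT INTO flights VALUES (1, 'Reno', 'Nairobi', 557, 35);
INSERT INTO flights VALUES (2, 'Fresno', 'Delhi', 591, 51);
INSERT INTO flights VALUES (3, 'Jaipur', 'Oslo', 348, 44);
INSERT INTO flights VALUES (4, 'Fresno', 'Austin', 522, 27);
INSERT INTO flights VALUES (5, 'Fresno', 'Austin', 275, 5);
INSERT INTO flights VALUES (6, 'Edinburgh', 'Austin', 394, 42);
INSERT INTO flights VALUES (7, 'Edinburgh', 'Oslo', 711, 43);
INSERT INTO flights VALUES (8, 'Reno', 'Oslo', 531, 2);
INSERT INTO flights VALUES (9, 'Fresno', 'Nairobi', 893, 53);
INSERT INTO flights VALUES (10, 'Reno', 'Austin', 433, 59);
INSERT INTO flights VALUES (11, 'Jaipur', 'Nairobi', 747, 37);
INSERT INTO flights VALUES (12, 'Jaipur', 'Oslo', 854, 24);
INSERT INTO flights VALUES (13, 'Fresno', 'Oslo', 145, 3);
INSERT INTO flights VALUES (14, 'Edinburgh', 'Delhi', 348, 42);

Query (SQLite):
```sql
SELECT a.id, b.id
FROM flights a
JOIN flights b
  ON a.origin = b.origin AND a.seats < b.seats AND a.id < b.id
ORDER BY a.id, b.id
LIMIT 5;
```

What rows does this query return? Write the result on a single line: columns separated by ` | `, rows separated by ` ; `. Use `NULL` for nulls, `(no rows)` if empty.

1 | 10 ; 2 | 9 ; 4 | 9 ; 5 | 9 ; 6 | 7

Pairs (a,b) with same origin, a.seats < b.seats, a.id < b.id.
origin groups: Edinburgh:{6,7,14} Fresno:{2,4,5,9,13} Jaipur:{3,11,12} Reno:{1,8,10}
Ordered by (a.id, b.id); first 5.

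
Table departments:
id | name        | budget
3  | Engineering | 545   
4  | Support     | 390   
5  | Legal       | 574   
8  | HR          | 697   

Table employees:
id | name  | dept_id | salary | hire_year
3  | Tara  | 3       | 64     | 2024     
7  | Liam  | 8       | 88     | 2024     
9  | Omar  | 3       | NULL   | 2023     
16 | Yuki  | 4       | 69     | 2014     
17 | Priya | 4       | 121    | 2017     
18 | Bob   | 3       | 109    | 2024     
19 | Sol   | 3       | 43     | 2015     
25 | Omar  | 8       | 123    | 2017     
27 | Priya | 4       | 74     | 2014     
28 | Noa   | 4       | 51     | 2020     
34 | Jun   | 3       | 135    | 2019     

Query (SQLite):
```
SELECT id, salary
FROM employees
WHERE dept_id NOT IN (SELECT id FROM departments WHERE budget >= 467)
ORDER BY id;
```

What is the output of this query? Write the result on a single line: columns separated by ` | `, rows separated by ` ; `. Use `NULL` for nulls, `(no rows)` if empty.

Inner query: departments.id where budget >= 467.
Outer: keep employees rows whose dept_id is not in that set.
Inner query → {3, 5, 8}

16 | 69 ; 17 | 121 ; 27 | 74 ; 28 | 51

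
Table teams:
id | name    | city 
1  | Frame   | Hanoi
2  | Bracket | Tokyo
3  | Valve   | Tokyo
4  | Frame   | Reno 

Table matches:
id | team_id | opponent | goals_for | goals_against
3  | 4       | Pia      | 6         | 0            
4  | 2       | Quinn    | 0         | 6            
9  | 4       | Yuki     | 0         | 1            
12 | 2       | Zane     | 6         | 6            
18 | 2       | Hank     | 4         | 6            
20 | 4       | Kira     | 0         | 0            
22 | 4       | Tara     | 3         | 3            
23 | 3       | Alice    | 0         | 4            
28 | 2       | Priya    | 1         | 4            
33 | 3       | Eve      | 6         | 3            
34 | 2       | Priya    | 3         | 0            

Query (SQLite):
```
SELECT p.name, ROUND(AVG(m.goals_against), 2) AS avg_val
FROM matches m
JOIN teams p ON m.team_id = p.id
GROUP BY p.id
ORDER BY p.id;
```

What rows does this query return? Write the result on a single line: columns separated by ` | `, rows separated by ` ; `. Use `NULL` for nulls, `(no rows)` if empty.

Join each matches row to its teams via team_id.
Group joined rows by teams.id; compute ROUND(AVG(m.goals_against), 2) per group.
  2: ids {4, 12, 18, 28, 34} → ROUND(AVG(m.goals_against), 2)=4.4
  3: ids {23, 33} → ROUND(AVG(m.goals_against), 2)=3.5
  4: ids {3, 9, 20, 22} → ROUND(AVG(m.goals_against), 2)=1

Bracket | 4.4 ; Valve | 3.5 ; Frame | 1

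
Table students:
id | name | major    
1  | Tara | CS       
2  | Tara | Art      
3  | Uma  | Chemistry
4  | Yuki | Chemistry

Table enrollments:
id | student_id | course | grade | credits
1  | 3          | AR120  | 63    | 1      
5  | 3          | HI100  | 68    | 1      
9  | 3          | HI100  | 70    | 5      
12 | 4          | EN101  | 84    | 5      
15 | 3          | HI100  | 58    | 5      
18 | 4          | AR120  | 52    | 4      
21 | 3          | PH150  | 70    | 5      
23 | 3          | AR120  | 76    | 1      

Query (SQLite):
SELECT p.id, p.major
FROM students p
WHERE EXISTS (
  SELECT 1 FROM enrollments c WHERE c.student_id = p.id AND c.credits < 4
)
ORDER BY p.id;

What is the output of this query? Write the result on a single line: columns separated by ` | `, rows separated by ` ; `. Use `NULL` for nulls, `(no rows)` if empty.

For each students row, check whether any enrollments with matching student_id has credits < 4.
Keep rows where that is true.

3 | Chemistry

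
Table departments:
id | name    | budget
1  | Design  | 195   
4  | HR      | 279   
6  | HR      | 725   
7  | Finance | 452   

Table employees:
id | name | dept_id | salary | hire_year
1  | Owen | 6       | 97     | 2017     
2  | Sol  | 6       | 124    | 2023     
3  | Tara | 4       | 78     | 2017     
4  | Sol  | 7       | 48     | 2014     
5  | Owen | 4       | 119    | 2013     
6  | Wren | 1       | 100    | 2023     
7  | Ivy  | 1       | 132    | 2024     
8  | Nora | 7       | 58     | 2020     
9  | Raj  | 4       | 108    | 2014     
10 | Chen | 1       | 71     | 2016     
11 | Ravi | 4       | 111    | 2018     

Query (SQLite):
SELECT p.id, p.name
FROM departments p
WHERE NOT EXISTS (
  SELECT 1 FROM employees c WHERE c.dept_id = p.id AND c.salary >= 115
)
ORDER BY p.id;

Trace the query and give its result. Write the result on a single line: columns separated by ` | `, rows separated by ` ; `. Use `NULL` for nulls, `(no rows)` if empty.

7 | Finance

For each departments row, check whether any employees with matching dept_id has salary >= 115.
Keep rows where that is false.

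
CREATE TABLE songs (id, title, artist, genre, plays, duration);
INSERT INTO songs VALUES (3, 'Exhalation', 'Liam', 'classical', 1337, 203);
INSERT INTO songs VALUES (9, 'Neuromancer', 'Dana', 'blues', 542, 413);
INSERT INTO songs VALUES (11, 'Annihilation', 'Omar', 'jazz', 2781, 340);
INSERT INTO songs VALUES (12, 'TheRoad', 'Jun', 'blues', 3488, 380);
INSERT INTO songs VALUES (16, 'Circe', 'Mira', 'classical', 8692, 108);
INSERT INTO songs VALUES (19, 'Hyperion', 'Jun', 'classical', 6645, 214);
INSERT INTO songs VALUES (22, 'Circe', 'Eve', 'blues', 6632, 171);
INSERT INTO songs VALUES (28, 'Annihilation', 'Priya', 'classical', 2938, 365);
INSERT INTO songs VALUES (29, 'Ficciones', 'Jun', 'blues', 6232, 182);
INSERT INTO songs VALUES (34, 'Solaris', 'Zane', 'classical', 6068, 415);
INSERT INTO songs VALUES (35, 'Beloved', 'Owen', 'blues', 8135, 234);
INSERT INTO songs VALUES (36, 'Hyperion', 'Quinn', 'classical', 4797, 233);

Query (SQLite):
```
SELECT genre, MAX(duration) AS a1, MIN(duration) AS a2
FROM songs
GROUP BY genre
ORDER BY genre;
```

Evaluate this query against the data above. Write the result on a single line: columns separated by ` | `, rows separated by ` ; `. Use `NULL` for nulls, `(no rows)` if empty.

blues | 413 | 171 ; classical | 415 | 108 ; jazz | 340 | 340

Group songs by genre.
Per group compute: MAX(duration), MIN(duration).
  blues: ids {9, 12, 22, 29, 35} → MAX(duration)=413, MIN(duration)=171
  classical: ids {3, 16, 19, 28, 34, 36} → MAX(duration)=415, MIN(duration)=108
  jazz: ids {11} → MAX(duration)=340, MIN(duration)=340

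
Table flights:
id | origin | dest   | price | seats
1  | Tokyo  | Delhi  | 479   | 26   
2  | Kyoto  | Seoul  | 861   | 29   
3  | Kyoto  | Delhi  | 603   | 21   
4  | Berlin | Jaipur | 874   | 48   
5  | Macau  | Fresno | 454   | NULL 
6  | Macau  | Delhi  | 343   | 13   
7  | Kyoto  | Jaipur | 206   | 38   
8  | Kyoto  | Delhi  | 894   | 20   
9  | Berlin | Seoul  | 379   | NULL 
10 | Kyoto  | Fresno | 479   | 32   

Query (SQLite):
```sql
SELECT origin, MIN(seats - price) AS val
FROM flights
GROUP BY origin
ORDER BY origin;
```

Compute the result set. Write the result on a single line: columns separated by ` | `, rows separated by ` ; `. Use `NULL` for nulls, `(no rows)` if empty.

For each row compute seats - price.
Group by origin; take MIN of the expression per group.
  Berlin: ids {4, 9} → MIN(seats - price)=-826
  Kyoto: ids {2, 3, 7, 8, 10} → MIN(seats - price)=-874
  Macau: ids {5, 6} → MIN(seats - price)=-330
  Tokyo: ids {1} → MIN(seats - price)=-453

Berlin | -826 ; Kyoto | -874 ; Macau | -330 ; Tokyo | -453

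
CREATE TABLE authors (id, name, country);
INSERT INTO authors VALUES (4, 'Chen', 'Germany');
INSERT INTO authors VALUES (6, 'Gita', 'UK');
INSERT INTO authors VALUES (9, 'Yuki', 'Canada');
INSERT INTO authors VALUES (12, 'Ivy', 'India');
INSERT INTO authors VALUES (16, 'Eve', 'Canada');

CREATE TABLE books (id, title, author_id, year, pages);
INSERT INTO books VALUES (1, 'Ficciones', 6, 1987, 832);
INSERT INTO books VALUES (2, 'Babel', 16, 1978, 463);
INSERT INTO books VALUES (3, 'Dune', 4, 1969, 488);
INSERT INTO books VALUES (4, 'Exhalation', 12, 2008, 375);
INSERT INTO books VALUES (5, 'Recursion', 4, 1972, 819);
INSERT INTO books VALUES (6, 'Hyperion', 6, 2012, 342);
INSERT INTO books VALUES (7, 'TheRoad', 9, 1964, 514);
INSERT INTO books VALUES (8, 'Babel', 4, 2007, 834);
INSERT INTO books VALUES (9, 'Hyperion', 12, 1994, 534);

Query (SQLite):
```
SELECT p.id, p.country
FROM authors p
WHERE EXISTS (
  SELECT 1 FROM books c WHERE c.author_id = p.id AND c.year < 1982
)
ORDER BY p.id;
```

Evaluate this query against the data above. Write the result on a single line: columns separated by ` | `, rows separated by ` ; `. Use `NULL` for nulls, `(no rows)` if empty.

For each authors row, check whether any books with matching author_id has year < 1982.
Keep rows where that is true.

4 | Germany ; 9 | Canada ; 16 | Canada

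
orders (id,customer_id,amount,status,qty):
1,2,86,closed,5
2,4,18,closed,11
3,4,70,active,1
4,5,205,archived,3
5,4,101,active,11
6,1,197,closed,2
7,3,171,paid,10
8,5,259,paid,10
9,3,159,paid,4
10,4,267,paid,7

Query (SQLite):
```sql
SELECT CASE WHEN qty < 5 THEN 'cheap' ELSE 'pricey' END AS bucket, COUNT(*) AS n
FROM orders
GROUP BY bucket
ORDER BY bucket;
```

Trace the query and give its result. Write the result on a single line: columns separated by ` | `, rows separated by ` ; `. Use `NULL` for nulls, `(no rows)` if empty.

cheap | 4 ; pricey | 6

Bucket rows by qty < 5 → 'cheap' else 'pricey'; count each bucket.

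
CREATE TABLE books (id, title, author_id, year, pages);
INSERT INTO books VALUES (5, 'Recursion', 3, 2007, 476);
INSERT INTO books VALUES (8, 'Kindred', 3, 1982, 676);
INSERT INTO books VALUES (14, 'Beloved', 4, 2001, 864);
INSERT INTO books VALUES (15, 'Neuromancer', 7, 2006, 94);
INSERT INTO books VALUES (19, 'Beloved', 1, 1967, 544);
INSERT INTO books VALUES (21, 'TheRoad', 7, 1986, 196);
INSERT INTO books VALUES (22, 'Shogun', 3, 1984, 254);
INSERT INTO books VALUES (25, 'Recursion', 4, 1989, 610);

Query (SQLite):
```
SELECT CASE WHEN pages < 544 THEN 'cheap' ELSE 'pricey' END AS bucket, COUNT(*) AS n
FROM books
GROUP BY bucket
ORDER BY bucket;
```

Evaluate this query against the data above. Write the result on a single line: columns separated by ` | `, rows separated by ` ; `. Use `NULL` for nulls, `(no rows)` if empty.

Bucket rows by pages < 544 → 'cheap' else 'pricey'; count each bucket.

cheap | 4 ; pricey | 4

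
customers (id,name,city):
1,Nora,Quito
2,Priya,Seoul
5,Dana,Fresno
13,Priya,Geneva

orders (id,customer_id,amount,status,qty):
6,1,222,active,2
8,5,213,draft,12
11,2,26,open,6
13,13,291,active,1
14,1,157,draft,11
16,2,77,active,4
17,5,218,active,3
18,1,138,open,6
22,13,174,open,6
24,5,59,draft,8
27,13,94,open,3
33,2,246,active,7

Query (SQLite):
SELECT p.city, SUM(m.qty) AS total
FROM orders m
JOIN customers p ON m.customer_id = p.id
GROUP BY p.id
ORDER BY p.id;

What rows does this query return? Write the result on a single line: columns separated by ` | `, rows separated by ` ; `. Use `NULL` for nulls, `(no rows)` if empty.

Quito | 19 ; Seoul | 17 ; Fresno | 23 ; Geneva | 10

Join each orders row to its customers via customer_id.
Group joined rows by customers.id; compute SUM(m.qty) per group.
  1: ids {6, 14, 18} → SUM(m.qty)=19
  2: ids {11, 16, 33} → SUM(m.qty)=17
  5: ids {8, 17, 24} → SUM(m.qty)=23
  13: ids {13, 22, 27} → SUM(m.qty)=10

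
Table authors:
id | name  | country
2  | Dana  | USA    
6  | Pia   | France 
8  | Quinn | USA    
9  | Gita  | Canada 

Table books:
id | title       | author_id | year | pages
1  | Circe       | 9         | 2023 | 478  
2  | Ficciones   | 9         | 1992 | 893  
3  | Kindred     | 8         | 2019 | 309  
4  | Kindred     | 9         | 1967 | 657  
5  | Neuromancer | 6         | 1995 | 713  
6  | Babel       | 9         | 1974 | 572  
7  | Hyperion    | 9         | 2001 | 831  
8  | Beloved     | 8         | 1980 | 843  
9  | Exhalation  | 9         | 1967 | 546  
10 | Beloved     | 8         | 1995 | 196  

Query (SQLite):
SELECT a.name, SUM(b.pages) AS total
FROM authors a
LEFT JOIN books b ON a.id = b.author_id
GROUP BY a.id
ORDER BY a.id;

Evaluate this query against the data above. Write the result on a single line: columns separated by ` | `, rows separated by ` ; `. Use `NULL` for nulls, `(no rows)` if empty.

Dana | NULL ; Pia | 713 ; Quinn | 1348 ; Gita | 3977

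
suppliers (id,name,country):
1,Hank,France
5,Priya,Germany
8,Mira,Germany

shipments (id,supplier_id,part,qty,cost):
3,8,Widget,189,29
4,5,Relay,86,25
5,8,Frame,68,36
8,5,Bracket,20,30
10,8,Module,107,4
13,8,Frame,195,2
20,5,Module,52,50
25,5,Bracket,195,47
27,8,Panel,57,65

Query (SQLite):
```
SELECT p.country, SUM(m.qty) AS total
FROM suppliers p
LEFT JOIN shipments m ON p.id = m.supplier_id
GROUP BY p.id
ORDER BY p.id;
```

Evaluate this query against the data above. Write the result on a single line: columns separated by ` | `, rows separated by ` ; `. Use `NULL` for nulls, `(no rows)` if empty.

LEFT JOIN keeps every suppliers row; unmatched ones get NULL for shipments columns.
Group by suppliers.id and compute SUM(m.qty). SUM over an all-NULL group is NULL.
  1: ids {—} → SUM(m.qty)=NULL
  5: ids {4, 8, 20, 25} → SUM(m.qty)=353
  8: ids {3, 5, 10, 13, 27} → SUM(m.qty)=616

France | NULL ; Germany | 353 ; Germany | 616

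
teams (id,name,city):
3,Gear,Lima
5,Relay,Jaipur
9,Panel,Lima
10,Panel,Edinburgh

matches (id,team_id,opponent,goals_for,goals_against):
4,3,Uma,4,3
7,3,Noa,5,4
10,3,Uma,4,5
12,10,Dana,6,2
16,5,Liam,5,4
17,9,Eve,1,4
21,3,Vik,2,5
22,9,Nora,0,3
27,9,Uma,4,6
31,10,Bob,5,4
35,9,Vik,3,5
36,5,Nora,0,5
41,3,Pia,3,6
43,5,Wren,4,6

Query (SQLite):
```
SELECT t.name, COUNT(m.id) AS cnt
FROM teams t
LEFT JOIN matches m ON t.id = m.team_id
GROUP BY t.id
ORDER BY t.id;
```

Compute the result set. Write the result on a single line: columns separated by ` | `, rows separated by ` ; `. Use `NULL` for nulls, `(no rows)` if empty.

LEFT JOIN keeps every teams row; unmatched ones get NULL for matches columns.
Group by teams.id and compute COUNT(m.id). COUNT(col) of an all-NULL group is 0.
  3: ids {4, 7, 10, 21, 41} → COUNT(m.id)=5
  5: ids {16, 36, 43} → COUNT(m.id)=3
  9: ids {17, 22, 27, 35} → COUNT(m.id)=4
  10: ids {12, 31} → COUNT(m.id)=2

Gear | 5 ; Relay | 3 ; Panel | 4 ; Panel | 2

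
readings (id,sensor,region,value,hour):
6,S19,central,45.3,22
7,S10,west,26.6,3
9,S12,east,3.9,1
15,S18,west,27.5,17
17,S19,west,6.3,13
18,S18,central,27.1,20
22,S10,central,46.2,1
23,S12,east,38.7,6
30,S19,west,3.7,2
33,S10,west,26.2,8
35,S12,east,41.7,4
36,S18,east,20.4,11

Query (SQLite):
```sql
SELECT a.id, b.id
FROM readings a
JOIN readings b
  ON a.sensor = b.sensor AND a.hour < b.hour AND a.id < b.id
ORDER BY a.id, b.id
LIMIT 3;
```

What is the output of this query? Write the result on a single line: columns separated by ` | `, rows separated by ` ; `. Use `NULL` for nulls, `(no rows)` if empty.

7 | 33 ; 9 | 23 ; 9 | 35

Pairs (a,b) with same sensor, a.hour < b.hour, a.id < b.id.
sensor groups: S10:{7,22,33} S12:{9,23,35} S18:{15,18,36} S19:{6,17,30}
Ordered by (a.id, b.id); first 3.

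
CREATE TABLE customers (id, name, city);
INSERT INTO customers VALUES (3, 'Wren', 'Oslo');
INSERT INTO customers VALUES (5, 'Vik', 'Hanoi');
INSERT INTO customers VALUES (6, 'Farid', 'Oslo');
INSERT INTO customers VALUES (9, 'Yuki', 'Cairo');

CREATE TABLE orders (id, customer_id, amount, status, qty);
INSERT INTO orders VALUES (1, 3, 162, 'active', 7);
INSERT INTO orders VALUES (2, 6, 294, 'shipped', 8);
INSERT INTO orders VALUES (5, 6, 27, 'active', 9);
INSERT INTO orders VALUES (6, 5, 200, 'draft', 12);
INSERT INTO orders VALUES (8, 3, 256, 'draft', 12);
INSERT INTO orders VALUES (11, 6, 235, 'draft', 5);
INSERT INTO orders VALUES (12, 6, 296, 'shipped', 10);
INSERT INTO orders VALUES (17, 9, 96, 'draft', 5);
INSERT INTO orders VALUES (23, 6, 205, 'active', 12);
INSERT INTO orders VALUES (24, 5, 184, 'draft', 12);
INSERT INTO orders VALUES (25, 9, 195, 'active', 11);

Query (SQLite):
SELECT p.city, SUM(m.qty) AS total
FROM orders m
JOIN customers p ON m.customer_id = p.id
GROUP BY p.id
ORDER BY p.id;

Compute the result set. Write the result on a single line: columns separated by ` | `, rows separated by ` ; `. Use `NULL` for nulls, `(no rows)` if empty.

Join each orders row to its customers via customer_id.
Group joined rows by customers.id; compute SUM(m.qty) per group.
  3: ids {1, 8} → SUM(m.qty)=19
  5: ids {6, 24} → SUM(m.qty)=24
  6: ids {2, 5, 11, 12, 23} → SUM(m.qty)=44
  9: ids {17, 25} → SUM(m.qty)=16

Oslo | 19 ; Hanoi | 24 ; Oslo | 44 ; Cairo | 16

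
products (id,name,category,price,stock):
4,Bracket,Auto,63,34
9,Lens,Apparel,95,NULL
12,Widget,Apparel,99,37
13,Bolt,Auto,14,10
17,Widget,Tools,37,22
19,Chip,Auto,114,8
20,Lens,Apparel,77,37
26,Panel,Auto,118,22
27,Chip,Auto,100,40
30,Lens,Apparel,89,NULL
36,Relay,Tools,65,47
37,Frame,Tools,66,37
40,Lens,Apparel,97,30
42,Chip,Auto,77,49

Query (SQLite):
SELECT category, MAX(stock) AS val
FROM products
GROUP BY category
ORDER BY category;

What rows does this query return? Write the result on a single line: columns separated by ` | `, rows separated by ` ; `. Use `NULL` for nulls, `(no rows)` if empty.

Apparel | 37 ; Auto | 49 ; Tools | 47

Partition products by category; compute MAX(stock) within each group.
  Apparel: ids {9, 12, 20, 30, 40} → MAX(stock)=37
  Auto: ids {4, 13, 19, 26, 27, 42} → MAX(stock)=49
  Tools: ids {17, 36, 37} → MAX(stock)=47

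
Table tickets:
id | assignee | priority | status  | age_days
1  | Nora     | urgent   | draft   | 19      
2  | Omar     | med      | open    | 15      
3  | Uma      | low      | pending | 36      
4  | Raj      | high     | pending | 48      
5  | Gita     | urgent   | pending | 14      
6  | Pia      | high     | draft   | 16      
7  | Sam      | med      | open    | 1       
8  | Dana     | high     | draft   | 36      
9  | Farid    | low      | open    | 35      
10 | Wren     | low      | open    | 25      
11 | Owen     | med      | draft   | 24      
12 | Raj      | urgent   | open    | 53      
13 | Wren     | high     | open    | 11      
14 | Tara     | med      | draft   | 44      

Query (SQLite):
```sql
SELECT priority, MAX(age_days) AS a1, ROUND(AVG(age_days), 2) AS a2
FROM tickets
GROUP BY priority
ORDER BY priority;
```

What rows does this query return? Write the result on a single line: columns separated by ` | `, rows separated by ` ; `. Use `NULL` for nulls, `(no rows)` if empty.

Group tickets by priority.
Per group compute: MAX(age_days), ROUND(AVG(age_days), 2).
  high: ids {4, 6, 8, 13} → MAX(age_days)=48, ROUND(AVG(age_days), 2)=27.75
  low: ids {3, 9, 10} → MAX(age_days)=36, ROUND(AVG(age_days), 2)=32
  med: ids {2, 7, 11, 14} → MAX(age_days)=44, ROUND(AVG(age_days), 2)=21
  urgent: ids {1, 5, 12} → MAX(age_days)=53, ROUND(AVG(age_days), 2)=28.67

high | 48 | 27.75 ; low | 36 | 32 ; med | 44 | 21 ; urgent | 53 | 28.67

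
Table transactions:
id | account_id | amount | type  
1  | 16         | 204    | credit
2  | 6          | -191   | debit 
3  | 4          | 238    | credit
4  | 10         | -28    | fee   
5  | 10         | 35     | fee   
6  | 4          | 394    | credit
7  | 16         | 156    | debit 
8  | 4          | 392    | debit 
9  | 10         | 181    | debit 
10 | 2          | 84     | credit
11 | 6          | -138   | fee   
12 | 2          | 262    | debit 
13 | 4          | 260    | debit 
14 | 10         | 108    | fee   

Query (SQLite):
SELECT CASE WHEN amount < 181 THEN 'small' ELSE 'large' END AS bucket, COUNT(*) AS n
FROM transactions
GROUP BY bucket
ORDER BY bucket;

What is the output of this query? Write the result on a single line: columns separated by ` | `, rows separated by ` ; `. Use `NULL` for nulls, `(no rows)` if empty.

Bucket rows by amount < 181 → 'small' else 'large'; count each bucket.

large | 7 ; small | 7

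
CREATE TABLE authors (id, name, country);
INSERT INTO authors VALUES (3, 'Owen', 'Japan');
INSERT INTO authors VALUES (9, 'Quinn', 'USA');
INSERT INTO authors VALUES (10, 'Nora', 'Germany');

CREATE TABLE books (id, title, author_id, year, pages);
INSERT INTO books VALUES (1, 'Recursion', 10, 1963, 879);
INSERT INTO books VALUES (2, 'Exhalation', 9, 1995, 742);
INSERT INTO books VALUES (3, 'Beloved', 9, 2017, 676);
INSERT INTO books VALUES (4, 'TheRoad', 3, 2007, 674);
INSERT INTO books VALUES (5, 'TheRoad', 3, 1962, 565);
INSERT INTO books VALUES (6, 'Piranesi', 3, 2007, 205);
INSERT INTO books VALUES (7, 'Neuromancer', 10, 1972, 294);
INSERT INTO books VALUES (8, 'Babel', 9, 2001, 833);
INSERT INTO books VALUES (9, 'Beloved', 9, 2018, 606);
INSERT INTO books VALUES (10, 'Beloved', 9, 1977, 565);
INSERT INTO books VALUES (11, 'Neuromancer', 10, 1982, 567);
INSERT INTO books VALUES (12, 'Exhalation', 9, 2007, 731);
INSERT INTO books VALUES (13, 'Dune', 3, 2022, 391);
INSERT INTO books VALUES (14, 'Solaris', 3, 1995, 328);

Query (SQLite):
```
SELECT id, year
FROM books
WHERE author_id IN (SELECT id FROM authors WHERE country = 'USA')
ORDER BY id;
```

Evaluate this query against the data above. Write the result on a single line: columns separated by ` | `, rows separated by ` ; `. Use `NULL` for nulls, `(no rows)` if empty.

2 | 1995 ; 3 | 2017 ; 8 | 2001 ; 9 | 2018 ; 10 | 1977 ; 12 | 2007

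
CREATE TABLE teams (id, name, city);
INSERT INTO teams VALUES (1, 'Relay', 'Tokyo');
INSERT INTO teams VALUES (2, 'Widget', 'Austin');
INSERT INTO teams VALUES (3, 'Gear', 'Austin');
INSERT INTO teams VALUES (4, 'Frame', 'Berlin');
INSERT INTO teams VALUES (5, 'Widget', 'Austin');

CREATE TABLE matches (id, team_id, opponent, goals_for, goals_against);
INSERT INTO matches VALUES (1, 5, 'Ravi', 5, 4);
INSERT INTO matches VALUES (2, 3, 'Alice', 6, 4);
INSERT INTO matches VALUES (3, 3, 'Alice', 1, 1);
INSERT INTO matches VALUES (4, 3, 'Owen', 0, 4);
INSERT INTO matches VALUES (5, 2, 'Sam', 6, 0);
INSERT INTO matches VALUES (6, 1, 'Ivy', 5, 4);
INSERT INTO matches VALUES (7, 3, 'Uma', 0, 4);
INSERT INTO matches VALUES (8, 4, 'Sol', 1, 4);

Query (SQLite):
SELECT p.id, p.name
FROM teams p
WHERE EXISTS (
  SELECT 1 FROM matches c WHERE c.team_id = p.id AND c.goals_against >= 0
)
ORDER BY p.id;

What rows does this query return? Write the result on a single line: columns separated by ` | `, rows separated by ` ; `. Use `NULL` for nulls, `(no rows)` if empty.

For each teams row, check whether any matches with matching team_id has goals_against >= 0.
Keep rows where that is true.

1 | Relay ; 2 | Widget ; 3 | Gear ; 4 | Frame ; 5 | Widget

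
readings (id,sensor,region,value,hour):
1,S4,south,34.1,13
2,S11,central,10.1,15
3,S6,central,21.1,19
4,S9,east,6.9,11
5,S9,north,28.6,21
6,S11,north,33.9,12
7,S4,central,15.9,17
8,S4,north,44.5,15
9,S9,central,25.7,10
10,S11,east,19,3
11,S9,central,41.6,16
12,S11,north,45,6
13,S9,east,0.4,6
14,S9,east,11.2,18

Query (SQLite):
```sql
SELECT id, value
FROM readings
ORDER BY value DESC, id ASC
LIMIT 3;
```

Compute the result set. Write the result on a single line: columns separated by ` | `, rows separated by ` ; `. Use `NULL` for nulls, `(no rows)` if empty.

12 | 45 ; 8 | 44.5 ; 11 | 41.6

Sort by value desc, tiebreak id asc: (45, id=12), (44.5, id=8), (41.6, id=11), (34.1, id=1), (33.9, id=6), (28.6, id=5) …. Take first 3.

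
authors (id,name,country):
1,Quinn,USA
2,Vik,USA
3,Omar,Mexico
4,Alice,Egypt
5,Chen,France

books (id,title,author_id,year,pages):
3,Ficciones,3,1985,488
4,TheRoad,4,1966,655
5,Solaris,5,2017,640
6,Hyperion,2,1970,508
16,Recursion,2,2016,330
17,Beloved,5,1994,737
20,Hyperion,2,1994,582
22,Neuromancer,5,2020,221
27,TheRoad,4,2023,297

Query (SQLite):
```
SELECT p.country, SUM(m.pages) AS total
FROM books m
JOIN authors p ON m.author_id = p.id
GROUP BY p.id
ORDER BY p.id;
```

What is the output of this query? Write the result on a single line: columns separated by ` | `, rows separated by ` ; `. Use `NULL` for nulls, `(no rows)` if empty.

USA | 1420 ; Mexico | 488 ; Egypt | 952 ; France | 1598

Join each books row to its authors via author_id.
Group joined rows by authors.id; compute SUM(m.pages) per group.
  2: ids {6, 16, 20} → SUM(m.pages)=1420
  3: ids {3} → SUM(m.pages)=488
  4: ids {4, 27} → SUM(m.pages)=952
  5: ids {5, 17, 22} → SUM(m.pages)=1598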